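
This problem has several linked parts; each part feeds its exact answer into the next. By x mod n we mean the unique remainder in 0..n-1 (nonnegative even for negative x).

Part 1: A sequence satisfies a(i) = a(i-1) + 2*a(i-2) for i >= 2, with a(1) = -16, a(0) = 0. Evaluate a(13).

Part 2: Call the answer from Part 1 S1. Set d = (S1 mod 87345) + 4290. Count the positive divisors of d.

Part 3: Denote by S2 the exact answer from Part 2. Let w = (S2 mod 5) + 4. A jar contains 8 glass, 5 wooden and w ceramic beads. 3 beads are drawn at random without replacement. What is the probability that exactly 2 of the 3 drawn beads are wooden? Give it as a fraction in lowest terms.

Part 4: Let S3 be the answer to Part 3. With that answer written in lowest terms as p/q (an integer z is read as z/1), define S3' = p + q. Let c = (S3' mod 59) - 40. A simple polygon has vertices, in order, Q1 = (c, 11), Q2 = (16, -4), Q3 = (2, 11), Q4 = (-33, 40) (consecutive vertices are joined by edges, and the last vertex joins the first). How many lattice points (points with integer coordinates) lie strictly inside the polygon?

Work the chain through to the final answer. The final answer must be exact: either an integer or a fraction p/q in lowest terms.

108

Part 1: a(2) = 1*(-16) + 2*(0) = -16; iterating: a(2)=-16, a(3)=-48, a(4)=-80, a(5)=-176, a(6)=-336, a(7)=-688, a(8)=-1360, a(9)=-2736, a(10)=-5456, a(11)=-10928, a(12)=-21840, a(13)=-43696; answer -43696
Part 2: S1 = -43696; d = 47939; 47939 is prime, so its only divisors are 1 and 47939; count = 2; answer 2
Part 3: S2 = 2; w = 6; total draws C(19,3) = 969; favorable C(5,2)*C(14,1) = 140; P = 140/969; answer 140/969
Part 4: S3 = 140/969; threaded value p + q = 1109; c = 7; cross terms: (7*-4 - 16*11)=-204, (16*11 - 2*-4)=184, (2*40 - -33*11)=443, (-33*11 - 7*40)=-643; twice the area = |-220| = 220; area = 110; boundary points = 3 + 1 + 1 + 1 = 6; strictly interior points = area - boundary/2 + 1 = 108; answer 108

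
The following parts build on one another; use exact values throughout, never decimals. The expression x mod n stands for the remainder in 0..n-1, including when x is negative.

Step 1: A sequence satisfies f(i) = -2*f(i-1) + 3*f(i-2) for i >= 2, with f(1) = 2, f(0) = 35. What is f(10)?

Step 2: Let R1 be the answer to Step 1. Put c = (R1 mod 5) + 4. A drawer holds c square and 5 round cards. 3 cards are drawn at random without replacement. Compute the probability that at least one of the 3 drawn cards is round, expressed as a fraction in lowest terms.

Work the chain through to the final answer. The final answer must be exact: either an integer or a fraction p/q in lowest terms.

Step 1: f(2) = -2*(2) + 3*(35) = 101; iterating: f(2)=101, f(3)=-196, f(4)=695, f(5)=-1978, f(6)=6041, f(7)=-18016, f(8)=54155, f(9)=-162358, f(10)=487181; answer 487181
Step 2: R1 = 487181; c = 5; total draws C(10,3) = 120; complement C(5,3) = 10; favorable 120 - 10 = 110; P = 11/12; answer 11/12

11/12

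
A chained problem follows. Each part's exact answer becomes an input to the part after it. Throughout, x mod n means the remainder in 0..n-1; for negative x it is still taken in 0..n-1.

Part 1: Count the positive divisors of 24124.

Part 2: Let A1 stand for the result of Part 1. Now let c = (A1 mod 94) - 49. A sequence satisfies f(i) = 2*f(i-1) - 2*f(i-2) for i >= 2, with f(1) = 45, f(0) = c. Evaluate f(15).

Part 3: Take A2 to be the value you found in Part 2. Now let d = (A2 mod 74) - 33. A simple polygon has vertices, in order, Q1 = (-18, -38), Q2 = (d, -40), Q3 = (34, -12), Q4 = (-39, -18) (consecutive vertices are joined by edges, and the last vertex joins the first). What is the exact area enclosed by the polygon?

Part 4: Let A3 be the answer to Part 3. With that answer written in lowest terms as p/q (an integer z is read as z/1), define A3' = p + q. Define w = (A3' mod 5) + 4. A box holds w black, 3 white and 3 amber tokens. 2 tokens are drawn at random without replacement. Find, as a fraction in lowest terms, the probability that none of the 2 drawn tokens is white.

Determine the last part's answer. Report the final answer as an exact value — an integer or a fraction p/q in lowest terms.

Part 1: 24124 = 2^2 * 37 * 163; number of divisors = (2+1) * (1+1) * (1+1) = 12; answer 12
Part 2: A1 = 12; c = -37; f(2) = 2*(45) - 2*(-37) = 164; iterating: f(2)=164, f(3)=238, f(4)=148, f(5)=-180, f(6)=-656, f(7)=-952, f(8)=-592, f(9)=720, f(10)=2624, f(11)=3808, f(12)=2368, f(13)=-2880, f(14)=-10496, f(15)=-15232; answer -15232
Part 3: A2 = -15232; d = -21; cross terms: (-18*-40 - -21*-38)=-78, (-21*-12 - 34*-40)=1612, (34*-18 - -39*-12)=-1080, (-39*-38 - -18*-18)=1158; twice the area = |1612| = 1612; area = 806; answer 806
Part 4: A3 = 806; threaded value p + q = 807; w = 6; total draws C(12,2) = 66; favorable C(9,2) = 36; P = 6/11; answer 6/11

6/11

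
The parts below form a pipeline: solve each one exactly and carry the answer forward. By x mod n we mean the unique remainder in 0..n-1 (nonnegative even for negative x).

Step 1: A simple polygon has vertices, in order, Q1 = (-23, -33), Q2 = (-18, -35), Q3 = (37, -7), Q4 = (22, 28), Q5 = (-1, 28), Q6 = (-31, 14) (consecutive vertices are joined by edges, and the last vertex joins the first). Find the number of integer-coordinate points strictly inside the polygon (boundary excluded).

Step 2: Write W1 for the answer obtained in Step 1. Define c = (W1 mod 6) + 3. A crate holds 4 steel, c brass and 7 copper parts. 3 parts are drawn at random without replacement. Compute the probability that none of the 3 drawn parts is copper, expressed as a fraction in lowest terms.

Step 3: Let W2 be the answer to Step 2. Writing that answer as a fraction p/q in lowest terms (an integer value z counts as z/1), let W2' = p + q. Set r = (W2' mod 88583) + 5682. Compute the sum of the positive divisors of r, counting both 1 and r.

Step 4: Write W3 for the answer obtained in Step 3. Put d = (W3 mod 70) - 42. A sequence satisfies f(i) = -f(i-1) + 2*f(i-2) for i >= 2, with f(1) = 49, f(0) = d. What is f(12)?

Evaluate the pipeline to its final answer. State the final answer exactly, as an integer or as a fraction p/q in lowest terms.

-102401

Step 1: cross terms: (-23*-35 - -18*-33)=211, (-18*-7 - 37*-35)=1421, (37*28 - 22*-7)=1190, (22*28 - -1*28)=644, (-1*14 - -31*28)=854, (-31*-33 - -23*14)=1345; twice the area = |5665| = 5665; area = 5665/2; boundary points = 1 + 1 + 5 + 23 + 2 + 1 = 33; strictly interior points = area - boundary/2 + 1 = 2817; answer 2817
Step 2: W1 = 2817; c = 6; total draws C(17,3) = 680; favorable C(10,3) = 120; P = 3/17; answer 3/17
Step 3: W2 = 3/17; threaded value p + q = 20; r = 5702; 5702 = 2 * 2851; sigma = (1 + 2) * (1 + 2851) = 3 * 2852 = 8556; answer 8556
Step 4: W3 = 8556; d = -26; f(2) = -1*(49) + 2*(-26) = -101; iterating: f(2)=-101, f(3)=199, f(4)=-401, f(5)=799, f(6)=-1601, f(7)=3199, f(8)=-6401, f(9)=12799, f(10)=-25601, f(11)=51199, f(12)=-102401; answer -102401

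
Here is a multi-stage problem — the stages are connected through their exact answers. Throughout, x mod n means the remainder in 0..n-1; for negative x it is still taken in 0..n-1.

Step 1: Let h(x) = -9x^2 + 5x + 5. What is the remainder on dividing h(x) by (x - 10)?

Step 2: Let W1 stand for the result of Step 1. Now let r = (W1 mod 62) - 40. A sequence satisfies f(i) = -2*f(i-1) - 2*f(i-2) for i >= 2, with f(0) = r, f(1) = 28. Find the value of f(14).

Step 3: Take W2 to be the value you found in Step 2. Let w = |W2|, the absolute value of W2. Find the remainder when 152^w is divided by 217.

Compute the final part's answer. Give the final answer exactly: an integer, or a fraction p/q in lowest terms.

100

Step 1: remainder = value at the root: -9*(10)^2 + 5*(10)^1 + 5 = (-900) + (50) + (5) = -845; answer -845
Step 2: W1 = -845; r = -17; f(2) = -2*(28) - 2*(-17) = -22; iterating: f(2)=-22, f(3)=-12, f(4)=68, f(5)=-112, f(6)=88, f(7)=48, f(8)=-272, f(9)=448, f(10)=-352, f(11)=-192, f(12)=1088, f(13)=-1792, f(14)=1408; answer 1408
Step 3: W2 = 1408; w = 1408; squarings mod 217: 152^1=152, 152^2=102, 152^4=205, 152^8=144, 152^16=121, 152^32=102, 152^64=205, 152^128=144, 152^256=121, 152^512=102, 152^1024=205; 152^1408 = 152^128 * 152^256 * 152^1024 = 100 (mod 217); answer 100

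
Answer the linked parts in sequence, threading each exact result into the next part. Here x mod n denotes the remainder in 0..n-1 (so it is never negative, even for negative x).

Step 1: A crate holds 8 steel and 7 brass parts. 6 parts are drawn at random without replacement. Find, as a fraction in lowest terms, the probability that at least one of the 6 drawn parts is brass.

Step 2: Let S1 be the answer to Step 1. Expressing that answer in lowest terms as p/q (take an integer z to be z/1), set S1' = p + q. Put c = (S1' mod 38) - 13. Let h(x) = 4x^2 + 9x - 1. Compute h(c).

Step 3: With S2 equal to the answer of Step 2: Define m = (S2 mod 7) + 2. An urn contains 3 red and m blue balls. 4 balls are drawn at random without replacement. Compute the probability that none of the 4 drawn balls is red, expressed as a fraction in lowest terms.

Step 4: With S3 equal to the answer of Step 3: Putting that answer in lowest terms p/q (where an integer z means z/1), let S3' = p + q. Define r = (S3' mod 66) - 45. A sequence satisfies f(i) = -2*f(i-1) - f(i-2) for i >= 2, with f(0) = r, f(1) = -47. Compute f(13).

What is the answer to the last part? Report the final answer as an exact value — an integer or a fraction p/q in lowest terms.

-671

Step 1: total draws C(15,6) = 5005; complement C(8,6) = 28; favorable 5005 - 28 = 4977; P = 711/715; answer 711/715
Step 2: S1 = 711/715; threaded value p + q = 1426; c = 7; 4*(7)^2 + 9*(7)^1 - 1 = (196) + (63) + (-1) = 258; answer 258
Step 3: S2 = 258; m = 8; total draws C(11,4) = 330; favorable C(8,4) = 70; P = 7/33; answer 7/33
Step 4: S3 = 7/33; threaded value p + q = 40; r = -5; f(2) = -2*(-47) - 1*(-5) = 99; iterating: f(2)=99, f(3)=-151, f(4)=203, f(5)=-255, f(6)=307, f(7)=-359, f(8)=411, f(9)=-463, f(10)=515, f(11)=-567, f(12)=619, f(13)=-671; answer -671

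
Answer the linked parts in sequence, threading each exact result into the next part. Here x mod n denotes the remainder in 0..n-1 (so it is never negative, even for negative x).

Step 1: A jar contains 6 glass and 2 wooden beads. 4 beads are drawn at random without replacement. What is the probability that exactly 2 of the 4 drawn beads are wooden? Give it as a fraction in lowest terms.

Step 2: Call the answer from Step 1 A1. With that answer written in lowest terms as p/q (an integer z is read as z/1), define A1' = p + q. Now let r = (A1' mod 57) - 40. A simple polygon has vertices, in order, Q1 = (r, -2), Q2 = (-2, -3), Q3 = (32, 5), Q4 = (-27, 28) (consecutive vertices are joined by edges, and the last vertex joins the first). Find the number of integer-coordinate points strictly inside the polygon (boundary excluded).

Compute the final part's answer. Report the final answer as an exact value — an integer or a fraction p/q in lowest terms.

938

Step 1: total draws C(8,4) = 70; favorable C(2,2)*C(6,2) = 15; P = 3/14; answer 3/14
Step 2: A1 = 3/14; threaded value p + q = 17; r = -23; cross terms: (-23*-3 - -2*-2)=65, (-2*5 - 32*-3)=86, (32*28 - -27*5)=1031, (-27*-2 - -23*28)=698; twice the area = |1880| = 1880; area = 940; boundary points = 1 + 2 + 1 + 2 = 6; strictly interior points = area - boundary/2 + 1 = 938; answer 938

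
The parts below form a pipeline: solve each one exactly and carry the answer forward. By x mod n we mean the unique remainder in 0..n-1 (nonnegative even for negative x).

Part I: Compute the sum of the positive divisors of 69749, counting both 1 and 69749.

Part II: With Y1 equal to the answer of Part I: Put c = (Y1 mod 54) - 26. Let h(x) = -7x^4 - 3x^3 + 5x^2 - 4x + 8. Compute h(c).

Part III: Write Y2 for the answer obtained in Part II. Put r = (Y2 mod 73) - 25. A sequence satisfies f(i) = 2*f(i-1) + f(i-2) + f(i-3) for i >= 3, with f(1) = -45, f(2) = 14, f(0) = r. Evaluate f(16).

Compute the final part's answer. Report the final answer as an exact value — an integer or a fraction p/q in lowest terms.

Part I: 69749 = 19 * 3671; sigma = (1 + 19) * (1 + 3671) = 20 * 3672 = 73440; answer 73440
Part II: Y1 = 73440; c = -26; -7*(-26)^4 - 3*(-26)^3 + 5*(-26)^2 - 4*(-26)^1 + 8 = (-3198832) + (52728) + (3380) + (104) + (8) = -3142612; answer -3142612
Part III: Y2 = -3142612; r = 13; f(3) = 2*(14) + 1*(-45) + 1*(13) = -4; iterating: f(3)=-4, f(4)=-39, f(5)=-68, f(6)=-179, f(7)=-465, f(8)=-1177, f(9)=-2998, f(10)=-7638, f(11)=-19451, f(12)=-49538, f(13)=-126165, f(14)=-321319, f(15)=-818341, f(16)=-2084166; answer -2084166

-2084166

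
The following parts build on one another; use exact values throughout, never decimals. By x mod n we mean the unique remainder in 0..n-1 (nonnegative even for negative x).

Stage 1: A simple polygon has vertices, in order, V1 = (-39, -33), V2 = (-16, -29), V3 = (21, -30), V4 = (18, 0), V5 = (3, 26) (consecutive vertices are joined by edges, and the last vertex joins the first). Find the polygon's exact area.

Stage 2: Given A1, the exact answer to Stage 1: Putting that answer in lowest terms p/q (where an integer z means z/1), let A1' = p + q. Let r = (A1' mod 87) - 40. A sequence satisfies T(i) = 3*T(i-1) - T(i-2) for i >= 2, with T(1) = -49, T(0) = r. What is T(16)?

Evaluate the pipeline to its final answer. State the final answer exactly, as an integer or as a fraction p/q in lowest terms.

Stage 1: cross terms: (-39*-29 - -16*-33)=603, (-16*-30 - 21*-29)=1089, (21*0 - 18*-30)=540, (18*26 - 3*0)=468, (3*-33 - -39*26)=915; twice the area = |3615| = 3615; area = 3615/2; answer 3615/2
Stage 2: A1 = 3615/2; threaded value p + q = 3617; r = 10; T(2) = 3*(-49) - 1*(10) = -157; iterating: T(2)=-157, T(3)=-422, T(4)=-1109, T(5)=-2905, T(6)=-7606, T(7)=-19913, T(8)=-52133, T(9)=-136486, T(10)=-357325, T(11)=-935489, T(12)=-2449142, T(13)=-6411937, T(14)=-16786669, T(15)=-43948070, T(16)=-115057541; answer -115057541

-115057541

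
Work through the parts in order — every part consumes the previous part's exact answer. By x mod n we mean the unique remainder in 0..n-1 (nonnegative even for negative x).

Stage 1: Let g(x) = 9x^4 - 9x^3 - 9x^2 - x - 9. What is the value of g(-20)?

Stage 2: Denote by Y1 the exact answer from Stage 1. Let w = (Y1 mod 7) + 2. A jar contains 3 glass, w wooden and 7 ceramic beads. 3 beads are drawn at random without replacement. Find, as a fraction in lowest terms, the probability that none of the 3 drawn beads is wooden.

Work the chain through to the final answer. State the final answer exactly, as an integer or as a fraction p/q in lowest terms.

30/91

Stage 1: 9*(-20)^4 - 9*(-20)^3 - 9*(-20)^2 - 1*(-20)^1 - 9 = (1440000) + (72000) + (-3600) + (20) + (-9) = 1508411; answer 1508411
Stage 2: Y1 = 1508411; w = 4; total draws C(14,3) = 364; favorable C(10,3) = 120; P = 30/91; answer 30/91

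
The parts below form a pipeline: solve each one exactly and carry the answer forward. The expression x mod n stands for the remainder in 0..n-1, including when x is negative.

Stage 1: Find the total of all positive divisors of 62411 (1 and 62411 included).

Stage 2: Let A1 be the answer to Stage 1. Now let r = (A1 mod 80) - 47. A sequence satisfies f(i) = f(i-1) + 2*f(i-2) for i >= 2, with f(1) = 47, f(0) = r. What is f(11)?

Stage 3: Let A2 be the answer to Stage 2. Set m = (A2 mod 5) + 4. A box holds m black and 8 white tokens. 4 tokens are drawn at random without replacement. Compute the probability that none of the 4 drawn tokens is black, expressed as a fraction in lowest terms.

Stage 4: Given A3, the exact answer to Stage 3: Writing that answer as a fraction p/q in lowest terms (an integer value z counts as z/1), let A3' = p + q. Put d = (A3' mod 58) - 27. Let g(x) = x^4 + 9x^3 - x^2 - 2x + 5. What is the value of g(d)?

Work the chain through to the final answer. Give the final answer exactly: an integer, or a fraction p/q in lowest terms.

18885

Stage 1: 62411 = 139 * 449; sigma = (1 + 139) * (1 + 449) = 140 * 450 = 63000; answer 63000
Stage 2: A1 = 63000; r = -7; f(2) = 1*(47) + 2*(-7) = 33; iterating: f(2)=33, f(3)=127, f(4)=193, f(5)=447, f(6)=833, f(7)=1727, f(8)=3393, f(9)=6847, f(10)=13633, f(11)=27327; answer 27327
Stage 3: A2 = 27327; m = 6; total draws C(14,4) = 1001; favorable C(8,4) = 70; P = 10/143; answer 10/143
Stage 4: A3 = 10/143; threaded value p + q = 153; d = 10; 1*(10)^4 + 9*(10)^3 - 1*(10)^2 - 2*(10)^1 + 5 = (10000) + (9000) + (-100) + (-20) + (5) = 18885; answer 18885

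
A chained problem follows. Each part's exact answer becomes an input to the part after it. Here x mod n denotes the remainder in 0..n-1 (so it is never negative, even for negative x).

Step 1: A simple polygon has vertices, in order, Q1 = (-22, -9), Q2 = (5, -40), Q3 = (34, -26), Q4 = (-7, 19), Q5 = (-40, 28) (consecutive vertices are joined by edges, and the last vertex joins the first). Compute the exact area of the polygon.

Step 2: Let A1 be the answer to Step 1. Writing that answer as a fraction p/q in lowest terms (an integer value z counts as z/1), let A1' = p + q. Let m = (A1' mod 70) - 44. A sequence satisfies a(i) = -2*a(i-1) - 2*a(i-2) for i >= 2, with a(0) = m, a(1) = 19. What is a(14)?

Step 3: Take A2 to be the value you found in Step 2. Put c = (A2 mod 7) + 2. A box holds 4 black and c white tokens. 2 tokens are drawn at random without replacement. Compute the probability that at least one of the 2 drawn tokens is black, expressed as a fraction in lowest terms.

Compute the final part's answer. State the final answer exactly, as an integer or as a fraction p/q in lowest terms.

Step 1: cross terms: (-22*-40 - 5*-9)=925, (5*-26 - 34*-40)=1230, (34*19 - -7*-26)=464, (-7*28 - -40*19)=564, (-40*-9 - -22*28)=976; twice the area = |4159| = 4159; area = 4159/2; answer 4159/2
Step 2: A1 = 4159/2; threaded value p + q = 4161; m = -13; a(2) = -2*(19) - 2*(-13) = -12; iterating: a(2)=-12, a(3)=-14, a(4)=52, a(5)=-76, a(6)=48, a(7)=56, a(8)=-208, a(9)=304, a(10)=-192, a(11)=-224, a(12)=832, a(13)=-1216, a(14)=768; answer 768
Step 3: A2 = 768; c = 7; total draws C(11,2) = 55; complement C(7,2) = 21; favorable 55 - 21 = 34; P = 34/55; answer 34/55

34/55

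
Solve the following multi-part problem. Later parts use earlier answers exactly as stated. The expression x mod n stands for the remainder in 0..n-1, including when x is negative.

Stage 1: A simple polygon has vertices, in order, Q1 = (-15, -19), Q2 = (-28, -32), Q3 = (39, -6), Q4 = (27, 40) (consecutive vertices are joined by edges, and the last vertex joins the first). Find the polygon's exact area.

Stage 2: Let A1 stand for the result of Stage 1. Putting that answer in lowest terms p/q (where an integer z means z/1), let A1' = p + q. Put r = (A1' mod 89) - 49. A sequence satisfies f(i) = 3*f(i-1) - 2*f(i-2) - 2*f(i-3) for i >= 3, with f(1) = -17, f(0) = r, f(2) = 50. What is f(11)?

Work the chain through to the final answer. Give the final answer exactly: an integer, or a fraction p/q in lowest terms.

Stage 1: cross terms: (-15*-32 - -28*-19)=-52, (-28*-6 - 39*-32)=1416, (39*40 - 27*-6)=1722, (27*-19 - -15*40)=87; twice the area = |3173| = 3173; area = 3173/2; answer 3173/2
Stage 2: A1 = 3173/2; threaded value p + q = 3175; r = 11; f(3) = 3*(50) - 2*(-17) - 2*(11) = 162; iterating: f(3)=162, f(4)=420, f(5)=836, f(6)=1344, f(7)=1520, f(8)=200, f(9)=-5128, f(10)=-18824, f(11)=-46616; answer -46616

-46616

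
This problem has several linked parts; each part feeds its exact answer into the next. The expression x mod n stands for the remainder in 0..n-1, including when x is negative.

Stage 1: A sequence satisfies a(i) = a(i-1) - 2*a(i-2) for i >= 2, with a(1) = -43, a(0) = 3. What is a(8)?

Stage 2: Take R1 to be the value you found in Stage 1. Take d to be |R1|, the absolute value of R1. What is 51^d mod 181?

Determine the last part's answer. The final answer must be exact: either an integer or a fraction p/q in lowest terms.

Stage 1: a(2) = 1*(-43) - 2*(3) = -49; iterating: a(2)=-49, a(3)=37, a(4)=135, a(5)=61, a(6)=-209, a(7)=-331, a(8)=87; answer 87
Stage 2: R1 = 87; d = 87; squarings mod 181: 51^1=51, 51^2=67, 51^4=145, 51^8=29, 51^16=117, 51^32=114, 51^64=145; 51^87 = 51^1 * 51^2 * 51^4 * 51^16 * 51^64 = 107 (mod 181); answer 107

107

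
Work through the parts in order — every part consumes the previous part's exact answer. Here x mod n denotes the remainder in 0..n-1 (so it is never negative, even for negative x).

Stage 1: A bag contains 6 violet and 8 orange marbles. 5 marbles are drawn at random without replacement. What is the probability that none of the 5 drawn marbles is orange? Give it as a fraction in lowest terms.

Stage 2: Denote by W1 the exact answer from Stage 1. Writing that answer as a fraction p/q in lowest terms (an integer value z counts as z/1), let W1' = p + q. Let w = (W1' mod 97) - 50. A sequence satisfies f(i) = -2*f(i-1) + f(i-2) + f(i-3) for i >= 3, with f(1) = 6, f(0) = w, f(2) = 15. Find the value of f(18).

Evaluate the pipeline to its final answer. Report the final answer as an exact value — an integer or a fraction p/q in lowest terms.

8529373

Stage 1: total draws C(14,5) = 2002; favorable C(6,5) = 6; P = 3/1001; answer 3/1001
Stage 2: W1 = 3/1001; threaded value p + q = 1004; w = -16; f(3) = -2*(15) + 1*(6) + 1*(-16) = -40; iterating: f(3)=-40, f(4)=101, f(5)=-227, f(6)=515, f(7)=-1156, f(8)=2600, f(9)=-5841, f(10)=13126, f(11)=-29493, f(12)=66271, f(13)=-148909, f(14)=334596, f(15)=-751830, f(16)=1689347, f(17)=-3795928, f(18)=8529373; answer 8529373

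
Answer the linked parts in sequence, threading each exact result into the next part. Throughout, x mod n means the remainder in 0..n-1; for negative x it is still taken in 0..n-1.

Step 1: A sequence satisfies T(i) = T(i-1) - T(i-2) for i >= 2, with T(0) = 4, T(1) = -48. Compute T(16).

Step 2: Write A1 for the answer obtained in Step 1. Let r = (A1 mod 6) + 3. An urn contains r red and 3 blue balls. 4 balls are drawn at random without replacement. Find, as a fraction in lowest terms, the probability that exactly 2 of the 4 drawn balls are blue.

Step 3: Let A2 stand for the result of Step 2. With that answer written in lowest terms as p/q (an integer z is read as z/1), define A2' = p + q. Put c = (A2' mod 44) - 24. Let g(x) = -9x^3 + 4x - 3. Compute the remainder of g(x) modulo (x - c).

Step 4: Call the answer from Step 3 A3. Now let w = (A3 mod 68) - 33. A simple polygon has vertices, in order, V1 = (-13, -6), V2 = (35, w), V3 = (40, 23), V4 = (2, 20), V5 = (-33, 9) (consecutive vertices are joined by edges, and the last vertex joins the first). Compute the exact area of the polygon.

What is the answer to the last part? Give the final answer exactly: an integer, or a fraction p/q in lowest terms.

2017

Step 1: T(2) = 1*(-48) - 1*(4) = -52; iterating: T(2)=-52, T(3)=-4, T(4)=48, T(5)=52, T(6)=4, T(7)=-48, T(8)=-52, T(9)=-4, T(10)=48, T(11)=52, T(12)=4, T(13)=-48, T(14)=-52, T(15)=-4, T(16)=48; answer 48
Step 2: A1 = 48; r = 3; total draws C(6,4) = 15; favorable C(3,2)*C(3,2) = 9; P = 3/5; answer 3/5
Step 3: A2 = 3/5; threaded value p + q = 8; c = -16; remainder = value at the root: -9*(-16)^3 + 4*(-16)^1 - 3 = (36864) + (-64) + (-3) = 36797; answer 36797
Step 4: A3 = 36797; w = -24; cross terms: (-13*-24 - 35*-6)=522, (35*23 - 40*-24)=1765, (40*20 - 2*23)=754, (2*9 - -33*20)=678, (-33*-6 - -13*9)=315; twice the area = |4034| = 4034; area = 2017; answer 2017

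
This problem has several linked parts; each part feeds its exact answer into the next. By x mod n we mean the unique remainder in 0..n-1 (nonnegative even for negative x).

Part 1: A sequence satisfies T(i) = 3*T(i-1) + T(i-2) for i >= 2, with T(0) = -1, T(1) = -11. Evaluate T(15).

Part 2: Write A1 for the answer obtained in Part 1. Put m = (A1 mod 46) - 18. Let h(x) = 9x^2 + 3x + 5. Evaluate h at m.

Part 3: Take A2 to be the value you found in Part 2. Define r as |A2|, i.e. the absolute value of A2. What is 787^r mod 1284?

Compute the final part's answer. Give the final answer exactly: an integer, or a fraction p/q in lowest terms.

Part 1: T(2) = 3*(-11) + 1*(-1) = -34; iterating: T(2)=-34, T(3)=-113, T(4)=-373, T(5)=-1232, T(6)=-4069, T(7)=-13439, T(8)=-44386, T(9)=-146597, T(10)=-484177, T(11)=-1599128, T(12)=-5281561, T(13)=-17443811, T(14)=-57612994, T(15)=-190282793; answer -190282793
Part 2: A1 = -190282793; m = 7; 9*(7)^2 + 3*(7)^1 + 5 = (441) + (21) + (5) = 467; answer 467
Part 3: A2 = 467; r = 467; squarings mod 1284: 787^1=787, 787^2=481, 787^4=241, 787^8=301, 787^16=721, 787^32=1105, 787^64=1225, 787^128=913, 787^256=253; 787^467 = 787^1 * 787^2 * 787^16 * 787^64 * 787^128 * 787^256 = 139 (mod 1284); answer 139

139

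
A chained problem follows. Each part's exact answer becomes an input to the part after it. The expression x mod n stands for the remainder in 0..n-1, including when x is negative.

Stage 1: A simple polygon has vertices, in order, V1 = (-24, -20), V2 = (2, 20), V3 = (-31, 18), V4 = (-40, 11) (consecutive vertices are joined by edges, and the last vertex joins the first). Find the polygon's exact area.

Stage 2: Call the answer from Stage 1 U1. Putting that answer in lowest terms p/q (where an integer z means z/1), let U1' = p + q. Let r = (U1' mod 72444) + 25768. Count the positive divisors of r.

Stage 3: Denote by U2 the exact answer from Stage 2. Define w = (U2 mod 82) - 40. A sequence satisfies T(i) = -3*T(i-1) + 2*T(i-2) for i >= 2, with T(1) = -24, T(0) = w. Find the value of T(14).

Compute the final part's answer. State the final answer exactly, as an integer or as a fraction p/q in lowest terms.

Stage 1: cross terms: (-24*20 - 2*-20)=-440, (2*18 - -31*20)=656, (-31*11 - -40*18)=379, (-40*-20 - -24*11)=1064; twice the area = |1659| = 1659; area = 1659/2; answer 1659/2
Stage 2: U1 = 1659/2; threaded value p + q = 1661; r = 27429; 27429 = 3 * 41 * 223; number of divisors = (1+1) * (1+1) * (1+1) = 8; answer 8
Stage 3: U2 = 8; w = -32; T(2) = -3*(-24) + 2*(-32) = 8; iterating: T(2)=8, T(3)=-72, T(4)=232, T(5)=-840, T(6)=2984, T(7)=-10632, T(8)=37864, T(9)=-134856, T(10)=480296, T(11)=-1710600, T(12)=6092392, T(13)=-21698376, T(14)=77279912; answer 77279912

77279912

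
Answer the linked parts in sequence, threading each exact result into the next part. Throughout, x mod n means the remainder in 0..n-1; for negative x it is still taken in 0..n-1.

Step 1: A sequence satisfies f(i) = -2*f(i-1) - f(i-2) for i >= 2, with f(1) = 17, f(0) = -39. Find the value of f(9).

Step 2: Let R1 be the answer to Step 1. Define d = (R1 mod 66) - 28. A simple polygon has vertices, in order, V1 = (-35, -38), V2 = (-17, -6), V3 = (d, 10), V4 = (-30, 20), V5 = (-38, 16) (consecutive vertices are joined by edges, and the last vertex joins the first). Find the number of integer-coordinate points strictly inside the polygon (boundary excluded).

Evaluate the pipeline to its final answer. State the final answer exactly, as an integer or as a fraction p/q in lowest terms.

1126

Step 1: f(2) = -2*(17) - 1*(-39) = 5; iterating: f(2)=5, f(3)=-27, f(4)=49, f(5)=-71, f(6)=93, f(7)=-115, f(8)=137, f(9)=-159; answer -159
Step 2: R1 = -159; d = 11; cross terms: (-35*-6 - -17*-38)=-436, (-17*10 - 11*-6)=-104, (11*20 - -30*10)=520, (-30*16 - -38*20)=280, (-38*-38 - -35*16)=2004; twice the area = |2264| = 2264; area = 1132; boundary points = 2 + 4 + 1 + 4 + 3 = 14; strictly interior points = area - boundary/2 + 1 = 1126; answer 1126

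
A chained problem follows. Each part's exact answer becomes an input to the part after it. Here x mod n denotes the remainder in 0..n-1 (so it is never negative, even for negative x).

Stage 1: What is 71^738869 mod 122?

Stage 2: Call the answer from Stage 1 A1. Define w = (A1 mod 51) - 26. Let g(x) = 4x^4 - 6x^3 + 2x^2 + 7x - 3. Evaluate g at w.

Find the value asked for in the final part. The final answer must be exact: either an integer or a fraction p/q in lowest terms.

46127

Stage 1: squarings mod 122: 71^1=71, 71^2=39, 71^4=57, 71^8=77, 71^16=73, 71^32=83, 71^64=57, 71^128=77, 71^256=73, 71^512=83, 71^1024=57, 71^2048=77, 71^4096=73, 71^8192=83, 71^16384=57, 71^32768=77, 71^65536=73, 71^131072=83, 71^262144=57, 71^524288=77; 71^738869 = 71^1 * 71^4 * 71^16 * 71^32 * 71^512 * 71^1024 * 71^16384 * 71^65536 * 71^131072 * 71^524288 = 67 (mod 122); answer 67
Stage 2: A1 = 67; w = -10; 4*(-10)^4 - 6*(-10)^3 + 2*(-10)^2 + 7*(-10)^1 - 3 = (40000) + (6000) + (200) + (-70) + (-3) = 46127; answer 46127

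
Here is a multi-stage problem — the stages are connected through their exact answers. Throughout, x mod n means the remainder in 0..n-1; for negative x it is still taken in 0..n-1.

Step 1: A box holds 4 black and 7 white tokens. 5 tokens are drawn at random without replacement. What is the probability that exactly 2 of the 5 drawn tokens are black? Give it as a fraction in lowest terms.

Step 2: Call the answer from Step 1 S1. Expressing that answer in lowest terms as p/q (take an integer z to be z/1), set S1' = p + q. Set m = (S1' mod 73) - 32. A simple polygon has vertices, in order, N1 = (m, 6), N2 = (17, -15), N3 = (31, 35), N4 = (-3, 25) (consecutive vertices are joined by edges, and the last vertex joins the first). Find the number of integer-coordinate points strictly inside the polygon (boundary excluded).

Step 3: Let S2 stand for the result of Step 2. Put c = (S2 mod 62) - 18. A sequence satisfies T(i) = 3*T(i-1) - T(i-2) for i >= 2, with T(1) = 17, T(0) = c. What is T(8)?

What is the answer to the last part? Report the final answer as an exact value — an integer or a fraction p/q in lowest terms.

5092

Step 1: total draws C(11,5) = 462; favorable C(4,2)*C(7,3) = 210; P = 5/11; answer 5/11
Step 2: S1 = 5/11; threaded value p + q = 16; m = -16; cross terms: (-16*-15 - 17*6)=138, (17*35 - 31*-15)=1060, (31*25 - -3*35)=880, (-3*6 - -16*25)=382; twice the area = |2460| = 2460; area = 1230; boundary points = 3 + 2 + 2 + 1 = 8; strictly interior points = area - boundary/2 + 1 = 1227; answer 1227
Step 3: S2 = 1227; c = 31; T(2) = 3*(17) - 1*(31) = 20; iterating: T(2)=20, T(3)=43, T(4)=109, T(5)=284, T(6)=743, T(7)=1945, T(8)=5092; answer 5092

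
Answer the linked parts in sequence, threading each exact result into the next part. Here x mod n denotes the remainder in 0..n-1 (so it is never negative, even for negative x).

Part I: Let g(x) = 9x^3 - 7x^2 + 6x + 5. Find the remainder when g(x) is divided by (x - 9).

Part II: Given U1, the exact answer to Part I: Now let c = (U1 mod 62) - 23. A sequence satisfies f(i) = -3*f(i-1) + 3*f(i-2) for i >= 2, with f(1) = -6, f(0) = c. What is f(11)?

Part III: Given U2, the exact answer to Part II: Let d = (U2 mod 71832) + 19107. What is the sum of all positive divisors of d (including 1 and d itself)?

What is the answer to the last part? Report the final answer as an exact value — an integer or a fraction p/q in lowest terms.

53352

Part I: remainder = value at the root: 9*(9)^3 - 7*(9)^2 + 6*(9)^1 + 5 = (6561) + (-567) + (54) + (5) = 6053; answer 6053
Part II: U1 = 6053; c = 16; f(2) = -3*(-6) + 3*(16) = 66; iterating: f(2)=66, f(3)=-216, f(4)=846, f(5)=-3186, f(6)=12096, f(7)=-45846, f(8)=173826, f(9)=-659016, f(10)=2498526, f(11)=-9472626; answer -9472626
Part III: U2 = -9472626; d = 28305; 28305 = 3^2 * 5 * 17 * 37; sigma = (1 + 3 + 9) * (1 + 5) * (1 + 17) * (1 + 37) = 13 * 6 * 18 * 38 = 53352; answer 53352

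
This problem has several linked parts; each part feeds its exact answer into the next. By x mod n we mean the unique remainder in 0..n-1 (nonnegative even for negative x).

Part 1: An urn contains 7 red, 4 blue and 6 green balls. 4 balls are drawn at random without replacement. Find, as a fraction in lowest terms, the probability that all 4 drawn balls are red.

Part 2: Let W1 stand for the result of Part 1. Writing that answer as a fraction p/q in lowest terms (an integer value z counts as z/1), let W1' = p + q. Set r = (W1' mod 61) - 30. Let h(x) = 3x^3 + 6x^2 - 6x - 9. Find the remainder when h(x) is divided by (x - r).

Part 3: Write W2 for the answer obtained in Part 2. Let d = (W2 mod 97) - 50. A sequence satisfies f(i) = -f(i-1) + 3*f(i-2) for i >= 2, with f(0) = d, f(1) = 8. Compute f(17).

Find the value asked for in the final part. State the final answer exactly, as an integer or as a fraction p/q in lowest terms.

-15530716

Part 1: total draws C(17,4) = 2380; favorable C(7,4) = 35; P = 1/68; answer 1/68
Part 2: W1 = 1/68; threaded value p + q = 69; r = -22; remainder = value at the root: 3*(-22)^3 + 6*(-22)^2 - 6*(-22)^1 - 9 = (-31944) + (2904) + (132) + (-9) = -28917; answer -28917
Part 3: W2 = -28917; d = 36; f(2) = -1*(8) + 3*(36) = 100; iterating: f(2)=100, f(3)=-76, f(4)=376, f(5)=-604, f(6)=1732, f(7)=-3544, f(8)=8740, f(9)=-19372, f(10)=45592, f(11)=-103708, f(12)=240484, f(13)=-551608, f(14)=1273060, f(15)=-2927884, f(16)=6747064, f(17)=-15530716; answer -15530716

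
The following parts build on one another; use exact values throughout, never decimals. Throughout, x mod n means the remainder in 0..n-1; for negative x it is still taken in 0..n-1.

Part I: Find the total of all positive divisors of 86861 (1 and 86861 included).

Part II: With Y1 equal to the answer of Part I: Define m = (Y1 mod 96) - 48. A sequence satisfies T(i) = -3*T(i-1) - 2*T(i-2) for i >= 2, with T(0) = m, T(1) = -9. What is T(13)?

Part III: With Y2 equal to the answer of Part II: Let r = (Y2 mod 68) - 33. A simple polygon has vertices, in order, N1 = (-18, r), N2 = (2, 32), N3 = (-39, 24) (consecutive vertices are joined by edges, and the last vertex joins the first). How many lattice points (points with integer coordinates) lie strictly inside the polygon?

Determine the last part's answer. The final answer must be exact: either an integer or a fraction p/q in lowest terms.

Part I: 86861 is prime, so its only divisors are 1 and 86861; sigma = 1 + 86861 = 86862; answer 86862
Part II: Y1 = 86862; m = 30; T(2) = -3*(-9) - 2*(30) = -33; iterating: T(2)=-33, T(3)=117, T(4)=-285, T(5)=621, T(6)=-1293, T(7)=2637, T(8)=-5325, T(9)=10701, T(10)=-21453, T(11)=42957, T(12)=-85965, T(13)=171981; answer 171981
Part III: Y2 = 171981; r = -24; cross terms: (-18*32 - 2*-24)=-528, (2*24 - -39*32)=1296, (-39*-24 - -18*24)=1368; twice the area = |2136| = 2136; area = 1068; boundary points = 4 + 1 + 3 = 8; strictly interior points = area - boundary/2 + 1 = 1065; answer 1065

1065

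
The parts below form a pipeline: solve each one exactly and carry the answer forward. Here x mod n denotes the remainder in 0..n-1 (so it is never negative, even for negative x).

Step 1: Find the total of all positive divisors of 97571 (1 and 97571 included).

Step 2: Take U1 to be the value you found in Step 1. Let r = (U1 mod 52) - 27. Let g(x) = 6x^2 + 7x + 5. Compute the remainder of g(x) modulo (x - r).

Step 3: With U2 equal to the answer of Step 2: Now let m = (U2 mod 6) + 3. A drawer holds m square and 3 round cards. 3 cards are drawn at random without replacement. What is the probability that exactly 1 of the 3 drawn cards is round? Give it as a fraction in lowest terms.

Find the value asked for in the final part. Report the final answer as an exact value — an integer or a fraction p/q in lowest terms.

21/40

Step 1: 97571 is prime, so its only divisors are 1 and 97571; sigma = 1 + 97571 = 97572; answer 97572
Step 2: U1 = 97572; r = -7; remainder = value at the root: 6*(-7)^2 + 7*(-7)^1 + 5 = (294) + (-49) + (5) = 250; answer 250
Step 3: U2 = 250; m = 7; total draws C(10,3) = 120; favorable C(3,1)*C(7,2) = 63; P = 21/40; answer 21/40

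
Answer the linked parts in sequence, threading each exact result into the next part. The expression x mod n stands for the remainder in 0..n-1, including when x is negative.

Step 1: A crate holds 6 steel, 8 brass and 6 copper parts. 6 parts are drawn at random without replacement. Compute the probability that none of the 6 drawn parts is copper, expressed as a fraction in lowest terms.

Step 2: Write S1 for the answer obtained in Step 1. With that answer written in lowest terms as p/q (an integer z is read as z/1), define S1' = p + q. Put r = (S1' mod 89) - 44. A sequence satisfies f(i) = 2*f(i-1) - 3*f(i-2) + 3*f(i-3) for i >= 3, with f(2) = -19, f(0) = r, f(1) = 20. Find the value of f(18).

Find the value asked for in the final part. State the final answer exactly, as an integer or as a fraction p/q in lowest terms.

Step 1: total draws C(20,6) = 38760; favorable C(14,6) = 3003; P = 1001/12920; answer 1001/12920
Step 2: S1 = 1001/12920; threaded value p + q = 13921; r = -7; f(3) = 2*(-19) - 3*(20) + 3*(-7) = -119; iterating: f(3)=-119, f(4)=-121, f(5)=58, f(6)=122, f(7)=-293, f(8)=-778, f(9)=-311, f(10)=833, f(11)=265, f(12)=-2902, f(13)=-4100, f(14)=1301, f(15)=6196, f(16)=-3811, f(17)=-22307, f(18)=-14593; answer -14593

-14593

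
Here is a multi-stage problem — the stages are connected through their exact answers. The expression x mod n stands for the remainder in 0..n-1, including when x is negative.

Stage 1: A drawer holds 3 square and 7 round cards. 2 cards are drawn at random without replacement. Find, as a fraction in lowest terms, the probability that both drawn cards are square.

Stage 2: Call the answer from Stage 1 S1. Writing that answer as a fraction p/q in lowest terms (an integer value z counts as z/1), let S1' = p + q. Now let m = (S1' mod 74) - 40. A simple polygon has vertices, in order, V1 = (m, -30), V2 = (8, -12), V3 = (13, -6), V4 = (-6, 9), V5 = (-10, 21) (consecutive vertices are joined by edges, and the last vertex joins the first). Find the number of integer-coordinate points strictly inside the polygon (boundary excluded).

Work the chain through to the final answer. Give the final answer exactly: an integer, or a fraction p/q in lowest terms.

739

Stage 1: total draws C(10,2) = 45; favorable C(3,2) = 3; P = 1/15; answer 1/15
Stage 2: S1 = 1/15; threaded value p + q = 16; m = -24; cross terms: (-24*-12 - 8*-30)=528, (8*-6 - 13*-12)=108, (13*9 - -6*-6)=81, (-6*21 - -10*9)=-36, (-10*-30 - -24*21)=804; twice the area = |1485| = 1485; area = 1485/2; boundary points = 2 + 1 + 1 + 4 + 1 = 9; strictly interior points = area - boundary/2 + 1 = 739; answer 739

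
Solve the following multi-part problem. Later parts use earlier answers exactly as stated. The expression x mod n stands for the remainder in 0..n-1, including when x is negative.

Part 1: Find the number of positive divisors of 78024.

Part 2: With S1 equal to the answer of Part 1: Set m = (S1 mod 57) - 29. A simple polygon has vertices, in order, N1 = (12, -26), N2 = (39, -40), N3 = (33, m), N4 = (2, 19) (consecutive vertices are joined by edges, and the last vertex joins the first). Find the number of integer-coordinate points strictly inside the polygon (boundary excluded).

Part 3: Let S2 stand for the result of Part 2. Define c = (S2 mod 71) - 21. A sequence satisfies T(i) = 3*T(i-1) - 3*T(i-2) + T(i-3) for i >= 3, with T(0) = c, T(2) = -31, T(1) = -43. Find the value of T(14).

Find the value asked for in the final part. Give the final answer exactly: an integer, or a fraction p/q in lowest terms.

3077

Part 1: 78024 = 2^3 * 3 * 3251; number of divisors = (3+1) * (1+1) * (1+1) = 16; answer 16
Part 2: S1 = 16; m = -13; cross terms: (12*-40 - 39*-26)=534, (39*-13 - 33*-40)=813, (33*19 - 2*-13)=653, (2*-26 - 12*19)=-280; twice the area = |1720| = 1720; area = 860; boundary points = 1 + 3 + 1 + 5 = 10; strictly interior points = area - boundary/2 + 1 = 856; answer 856
Part 3: S2 = 856; c = -17; T(3) = 3*(-31) - 3*(-43) + 1*(-17) = 19; iterating: T(3)=19, T(4)=107, T(5)=233, T(6)=397, T(7)=599, T(8)=839, T(9)=1117, T(10)=1433, T(11)=1787, T(12)=2179, T(13)=2609, T(14)=3077; answer 3077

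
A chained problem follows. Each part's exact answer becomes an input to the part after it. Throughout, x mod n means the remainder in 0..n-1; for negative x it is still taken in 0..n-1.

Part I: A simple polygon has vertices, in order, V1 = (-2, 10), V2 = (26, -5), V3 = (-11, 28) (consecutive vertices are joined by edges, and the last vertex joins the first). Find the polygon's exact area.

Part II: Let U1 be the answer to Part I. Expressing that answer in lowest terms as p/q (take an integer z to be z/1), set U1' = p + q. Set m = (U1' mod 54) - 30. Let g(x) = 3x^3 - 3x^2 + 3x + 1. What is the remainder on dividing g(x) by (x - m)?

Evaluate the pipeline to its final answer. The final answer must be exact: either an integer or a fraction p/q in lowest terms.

Part I: cross terms: (-2*-5 - 26*10)=-250, (26*28 - -11*-5)=673, (-11*10 - -2*28)=-54; twice the area = |369| = 369; area = 369/2; answer 369/2
Part II: U1 = 369/2; threaded value p + q = 371; m = 17; remainder = value at the root: 3*(17)^3 - 3*(17)^2 + 3*(17)^1 + 1 = (14739) + (-867) + (51) + (1) = 13924; answer 13924

13924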